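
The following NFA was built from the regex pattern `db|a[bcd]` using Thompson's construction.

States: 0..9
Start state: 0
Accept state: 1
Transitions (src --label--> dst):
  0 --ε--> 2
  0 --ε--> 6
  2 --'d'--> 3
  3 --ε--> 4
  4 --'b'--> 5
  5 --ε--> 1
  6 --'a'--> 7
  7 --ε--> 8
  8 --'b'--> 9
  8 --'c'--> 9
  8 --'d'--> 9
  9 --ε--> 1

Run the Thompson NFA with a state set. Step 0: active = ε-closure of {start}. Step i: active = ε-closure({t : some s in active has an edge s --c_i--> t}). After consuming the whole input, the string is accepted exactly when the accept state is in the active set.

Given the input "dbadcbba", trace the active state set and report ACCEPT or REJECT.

start: ε-closure({0}) = {0,2,6}
'd' @ 1: {3,4}
'b' @ 2: {1,5}  [accepting]
'a' @ 3: {}  — state set empty
rest 'dcbba' ignored (set empty)
after full input: {}  (accept=1 not in)

Answer: REJECT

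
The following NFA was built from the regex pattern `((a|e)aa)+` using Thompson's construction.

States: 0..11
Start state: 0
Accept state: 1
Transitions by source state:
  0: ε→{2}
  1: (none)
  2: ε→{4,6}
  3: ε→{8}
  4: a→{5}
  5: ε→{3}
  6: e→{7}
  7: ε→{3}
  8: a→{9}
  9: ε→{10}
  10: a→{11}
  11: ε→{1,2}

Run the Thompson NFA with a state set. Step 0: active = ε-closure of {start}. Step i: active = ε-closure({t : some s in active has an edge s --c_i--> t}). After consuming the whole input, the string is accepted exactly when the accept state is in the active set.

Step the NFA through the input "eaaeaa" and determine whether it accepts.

S₀ = ε-closure({0}) = {0,2,4,6}
'e' @ 1: {3,7,8}
'a' @ 2: {9,10}
'a' @ 3: {1,2,4,6,11}  (accept∈set)
'e' @ 4: {3,7,8}
'a' @ 5: {9,10}
'a' @ 6: {1,2,4,6,11}  (accept∈set)
end set {1,2,4,6,11} — state 1 in

Answer: ACCEPT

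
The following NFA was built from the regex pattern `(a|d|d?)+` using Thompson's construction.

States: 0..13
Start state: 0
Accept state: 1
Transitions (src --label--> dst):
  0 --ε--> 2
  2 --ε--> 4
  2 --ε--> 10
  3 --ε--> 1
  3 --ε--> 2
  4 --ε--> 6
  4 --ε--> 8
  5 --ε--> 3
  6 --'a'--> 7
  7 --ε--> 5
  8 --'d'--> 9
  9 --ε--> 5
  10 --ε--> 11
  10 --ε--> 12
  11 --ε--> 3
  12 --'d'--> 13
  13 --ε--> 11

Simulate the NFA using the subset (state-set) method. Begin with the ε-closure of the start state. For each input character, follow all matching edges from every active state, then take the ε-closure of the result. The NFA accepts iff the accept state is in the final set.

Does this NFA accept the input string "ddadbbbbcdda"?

start: ε-closure({0}) = {0,1,2,3,4,6,8,10,11,12}
'd' @ 1: {1,2,3,4,5,6,8,9,10,11,12,13}  ✓accept
'd' @ 2: {1,2,3,4,5,6,8,9,10,11,12,13}  ✓accept
'a' @ 3: {1,2,3,4,5,6,7,8,10,11,12}  ✓accept
'd' @ 4: {1,2,3,4,5,6,8,9,10,11,12,13}  ✓accept
'b' @ 5: {}  — dead — no transitions
rest 'bbbcdda' ignored (set empty)
end set {} — state 1 not in

Answer: REJECT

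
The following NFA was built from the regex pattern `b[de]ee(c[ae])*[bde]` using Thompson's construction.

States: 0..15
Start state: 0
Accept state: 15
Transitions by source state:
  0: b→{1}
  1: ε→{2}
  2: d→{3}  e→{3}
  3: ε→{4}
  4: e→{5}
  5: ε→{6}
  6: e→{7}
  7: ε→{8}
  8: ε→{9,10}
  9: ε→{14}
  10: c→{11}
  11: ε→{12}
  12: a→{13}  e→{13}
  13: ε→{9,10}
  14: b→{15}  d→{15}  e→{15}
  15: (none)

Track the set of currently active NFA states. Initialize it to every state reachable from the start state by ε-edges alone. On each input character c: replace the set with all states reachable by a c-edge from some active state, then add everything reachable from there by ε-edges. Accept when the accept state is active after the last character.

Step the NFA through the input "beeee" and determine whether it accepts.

initial (ε-close {0}): {0}
'b' @ 1: {1,2}
'e' @ 2: {3,4}
'e' @ 3: {5,6}
'e' @ 4: {7,8,9,10,14}
'e' @ 5: {15}  ✓accept
final: {15}; accept 15 in set

Answer: ACCEPT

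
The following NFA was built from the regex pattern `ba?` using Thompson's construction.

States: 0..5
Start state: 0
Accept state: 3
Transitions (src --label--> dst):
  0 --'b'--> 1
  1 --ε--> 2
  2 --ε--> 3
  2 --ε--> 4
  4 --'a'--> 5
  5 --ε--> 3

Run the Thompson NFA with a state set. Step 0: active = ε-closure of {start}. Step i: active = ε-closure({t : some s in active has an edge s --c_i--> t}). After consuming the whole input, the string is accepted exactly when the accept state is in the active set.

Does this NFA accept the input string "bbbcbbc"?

Answer: REJECT

Steps:
start: ε-closure({0}) = {0}
'b' @ 1: {1,2,3,4}  [accepting]
'b' @ 2: {}  — no active states
rest 'bcbbc' ignored (set empty)
end set {} — state 3 not in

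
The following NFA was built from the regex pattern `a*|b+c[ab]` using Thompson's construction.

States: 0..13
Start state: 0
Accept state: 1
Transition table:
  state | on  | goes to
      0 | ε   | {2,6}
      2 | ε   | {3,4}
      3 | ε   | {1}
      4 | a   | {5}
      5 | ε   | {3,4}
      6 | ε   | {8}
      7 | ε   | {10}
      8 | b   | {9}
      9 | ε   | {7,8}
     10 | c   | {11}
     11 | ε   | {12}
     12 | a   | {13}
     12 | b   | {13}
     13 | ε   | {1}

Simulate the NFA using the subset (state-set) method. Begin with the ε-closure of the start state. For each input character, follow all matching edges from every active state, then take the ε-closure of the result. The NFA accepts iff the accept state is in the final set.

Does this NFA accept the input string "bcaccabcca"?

start: ε-closure({0}) = {0,1,2,3,4,6,8}
'b' @ 1: {7,8,9,10}
'c' @ 2: {11,12}
'a' @ 3: {1,13}  ✓accept
'c' @ 4: {}  — no active states
rest 'cabcca' ignored (set empty)
after full input: {}  (accept=1 not in)

Answer: REJECT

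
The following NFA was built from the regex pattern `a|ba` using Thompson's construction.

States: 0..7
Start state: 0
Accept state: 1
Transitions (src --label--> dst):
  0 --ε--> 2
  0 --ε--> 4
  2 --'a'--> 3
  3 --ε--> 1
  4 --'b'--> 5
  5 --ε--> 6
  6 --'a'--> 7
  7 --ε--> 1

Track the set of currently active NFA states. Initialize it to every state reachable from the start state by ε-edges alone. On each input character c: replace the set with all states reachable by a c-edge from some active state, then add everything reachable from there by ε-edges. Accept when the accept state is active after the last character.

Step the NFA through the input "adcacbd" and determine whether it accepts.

initial (ε-close {0}): {0,2,4}
'a' @ 1: {1,3}  [accepting]
'd' @ 2: {}  — no active states
rest 'cacbd' ignored (set empty)
final: {}; accept 1 not in set

Answer: REJECT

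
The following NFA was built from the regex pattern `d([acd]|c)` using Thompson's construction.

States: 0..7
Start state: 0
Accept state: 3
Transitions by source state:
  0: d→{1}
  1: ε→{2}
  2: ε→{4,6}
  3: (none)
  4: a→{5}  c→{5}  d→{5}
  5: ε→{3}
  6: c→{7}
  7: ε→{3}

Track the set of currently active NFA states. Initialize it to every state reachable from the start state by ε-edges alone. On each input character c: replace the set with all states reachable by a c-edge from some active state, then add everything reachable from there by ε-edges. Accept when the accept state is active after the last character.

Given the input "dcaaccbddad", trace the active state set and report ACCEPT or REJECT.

S₀ = ε-closure({0}) = {0}
'd' @ 1: {1,2,4,6}
'c' @ 2: {3,5,7}  (accept∈set)
'a' @ 3: {}  — dead — no transitions
rest 'accbddad' ignored (set empty)
final: {}; accept 3 not in set

Answer: REJECT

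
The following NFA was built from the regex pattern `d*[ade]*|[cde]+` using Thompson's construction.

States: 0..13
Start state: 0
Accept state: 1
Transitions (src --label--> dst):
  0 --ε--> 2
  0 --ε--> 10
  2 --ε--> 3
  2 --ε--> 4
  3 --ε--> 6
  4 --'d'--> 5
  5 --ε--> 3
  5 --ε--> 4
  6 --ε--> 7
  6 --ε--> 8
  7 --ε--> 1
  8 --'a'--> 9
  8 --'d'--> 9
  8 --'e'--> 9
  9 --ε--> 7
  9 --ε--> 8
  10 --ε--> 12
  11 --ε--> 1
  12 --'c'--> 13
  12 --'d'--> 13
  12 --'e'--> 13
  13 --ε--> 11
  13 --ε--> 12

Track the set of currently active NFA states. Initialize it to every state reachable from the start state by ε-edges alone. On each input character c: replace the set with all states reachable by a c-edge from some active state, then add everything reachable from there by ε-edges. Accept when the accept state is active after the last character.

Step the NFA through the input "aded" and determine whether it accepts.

S₀ = ε-closure({0}) = {0,1,2,3,4,6,7,8,10,12}
'a' @ 1: {1,7,8,9}  (accept∈set)
'd' @ 2: {1,7,8,9}  (accept∈set)
'e' @ 3: {1,7,8,9}  (accept∈set)
'd' @ 4: {1,7,8,9}  (accept∈set)
final: {1,7,8,9}; accept 1 in set

Answer: ACCEPT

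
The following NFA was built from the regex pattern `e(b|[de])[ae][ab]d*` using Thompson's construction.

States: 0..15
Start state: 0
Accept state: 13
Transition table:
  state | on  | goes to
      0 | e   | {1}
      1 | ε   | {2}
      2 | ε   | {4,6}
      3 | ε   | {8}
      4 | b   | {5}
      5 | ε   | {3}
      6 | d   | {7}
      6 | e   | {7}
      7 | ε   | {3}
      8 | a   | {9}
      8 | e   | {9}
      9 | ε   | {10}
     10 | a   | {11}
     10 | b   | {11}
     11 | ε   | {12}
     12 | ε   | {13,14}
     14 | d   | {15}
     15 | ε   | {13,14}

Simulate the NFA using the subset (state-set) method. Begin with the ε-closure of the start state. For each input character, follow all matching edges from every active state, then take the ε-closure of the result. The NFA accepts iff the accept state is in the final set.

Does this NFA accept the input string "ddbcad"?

Answer: REJECT

Derivation:
start: ε-closure({0}) = {0}
'd' @ 1: {}  — state set empty
rest 'dbcad' ignored (set empty)
after full input: {}  (accept=13 not in)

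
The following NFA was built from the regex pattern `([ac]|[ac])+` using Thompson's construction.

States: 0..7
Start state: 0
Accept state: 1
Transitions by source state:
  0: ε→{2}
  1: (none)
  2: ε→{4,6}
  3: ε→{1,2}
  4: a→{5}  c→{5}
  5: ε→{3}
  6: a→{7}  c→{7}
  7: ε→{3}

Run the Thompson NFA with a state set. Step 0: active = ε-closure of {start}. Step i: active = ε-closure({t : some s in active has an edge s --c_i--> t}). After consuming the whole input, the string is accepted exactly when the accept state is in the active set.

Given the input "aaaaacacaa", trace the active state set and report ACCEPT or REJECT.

Answer: ACCEPT

Steps:
start: ε-closure({0}) = {0,2,4,6}
'a' @ 1: {1,2,3,4,5,6,7}  ✓accept
'a' @ 2: {1,2,3,4,5,6,7}  ✓accept
'a' @ 3: {1,2,3,4,5,6,7}  ✓accept
'a' @ 4: {1,2,3,4,5,6,7}  ✓accept
'a' @ 5: {1,2,3,4,5,6,7}  ✓accept
'c' @ 6: {1,2,3,4,5,6,7}  ✓accept
'a' @ 7: {1,2,3,4,5,6,7}  ✓accept
'c' @ 8: {1,2,3,4,5,6,7}  ✓accept
'a' @ 9: {1,2,3,4,5,6,7}  ✓accept
'a' @ 10: {1,2,3,4,5,6,7}  ✓accept
end set {1,2,3,4,5,6,7} — state 1 in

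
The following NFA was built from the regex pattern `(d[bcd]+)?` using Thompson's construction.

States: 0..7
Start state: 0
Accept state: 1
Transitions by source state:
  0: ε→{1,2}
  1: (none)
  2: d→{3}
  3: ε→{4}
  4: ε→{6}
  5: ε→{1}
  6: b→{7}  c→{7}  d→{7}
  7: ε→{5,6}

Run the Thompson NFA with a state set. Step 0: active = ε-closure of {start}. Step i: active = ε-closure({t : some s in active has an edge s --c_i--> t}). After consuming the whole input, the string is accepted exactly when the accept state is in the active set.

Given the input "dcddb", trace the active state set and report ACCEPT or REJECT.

Answer: ACCEPT

Derivation:
initial (ε-close {0}): {0,1,2}
'd' @ 1: {3,4,6}
'c' @ 2: {1,5,6,7}  [accepting]
'd' @ 3: {1,5,6,7}  [accepting]
'd' @ 4: {1,5,6,7}  [accepting]
'b' @ 5: {1,5,6,7}  [accepting]
final: {1,5,6,7}; accept 1 in set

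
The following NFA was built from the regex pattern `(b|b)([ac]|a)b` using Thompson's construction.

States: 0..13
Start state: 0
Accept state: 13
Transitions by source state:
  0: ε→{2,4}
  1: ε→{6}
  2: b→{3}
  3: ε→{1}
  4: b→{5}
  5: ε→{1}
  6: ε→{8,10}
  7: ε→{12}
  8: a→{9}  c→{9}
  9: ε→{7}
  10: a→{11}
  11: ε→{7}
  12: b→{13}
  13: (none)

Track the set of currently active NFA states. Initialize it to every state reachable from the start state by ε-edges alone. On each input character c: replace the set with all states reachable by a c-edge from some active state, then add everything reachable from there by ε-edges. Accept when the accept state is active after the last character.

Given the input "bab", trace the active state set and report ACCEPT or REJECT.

initial (ε-close {0}): {0,2,4}
'b' @ 1: {1,3,5,6,8,10}
'a' @ 2: {7,9,11,12}
'b' @ 3: {13}  (accept∈set)
after full input: {13}  (accept=13 in)

Answer: ACCEPT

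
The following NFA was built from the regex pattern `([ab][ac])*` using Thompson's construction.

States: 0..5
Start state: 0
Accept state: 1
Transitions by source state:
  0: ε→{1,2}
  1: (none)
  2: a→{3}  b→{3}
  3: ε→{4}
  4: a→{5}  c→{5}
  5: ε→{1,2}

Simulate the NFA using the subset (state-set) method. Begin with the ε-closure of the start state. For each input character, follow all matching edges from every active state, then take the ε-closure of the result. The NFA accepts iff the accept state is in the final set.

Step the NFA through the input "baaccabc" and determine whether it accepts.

Answer: REJECT

Derivation:
initial (ε-close {0}): {0,1,2}
'b' @ 1: {3,4}
'a' @ 2: {1,2,5}  ✓accept
'a' @ 3: {3,4}
'c' @ 4: {1,2,5}  ✓accept
'c' @ 5: {}  — state set empty
rest 'abc' ignored (set empty)
final: {}; accept 1 not in set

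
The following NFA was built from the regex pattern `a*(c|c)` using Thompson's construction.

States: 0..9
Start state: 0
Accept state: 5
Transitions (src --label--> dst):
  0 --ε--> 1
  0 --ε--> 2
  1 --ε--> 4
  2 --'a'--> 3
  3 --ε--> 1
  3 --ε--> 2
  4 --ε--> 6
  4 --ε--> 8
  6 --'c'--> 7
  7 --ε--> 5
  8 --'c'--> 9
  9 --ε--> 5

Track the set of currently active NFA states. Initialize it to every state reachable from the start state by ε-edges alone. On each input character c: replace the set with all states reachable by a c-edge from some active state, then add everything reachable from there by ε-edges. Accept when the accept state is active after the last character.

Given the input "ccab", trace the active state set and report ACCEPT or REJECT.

Answer: REJECT

Derivation:
initial (ε-close {0}): {0,1,2,4,6,8}
'c' @ 1: {5,7,9}  [accepting]
'c' @ 2: {}  — state set empty
rest 'ab' ignored (set empty)
after full input: {}  (accept=5 not in)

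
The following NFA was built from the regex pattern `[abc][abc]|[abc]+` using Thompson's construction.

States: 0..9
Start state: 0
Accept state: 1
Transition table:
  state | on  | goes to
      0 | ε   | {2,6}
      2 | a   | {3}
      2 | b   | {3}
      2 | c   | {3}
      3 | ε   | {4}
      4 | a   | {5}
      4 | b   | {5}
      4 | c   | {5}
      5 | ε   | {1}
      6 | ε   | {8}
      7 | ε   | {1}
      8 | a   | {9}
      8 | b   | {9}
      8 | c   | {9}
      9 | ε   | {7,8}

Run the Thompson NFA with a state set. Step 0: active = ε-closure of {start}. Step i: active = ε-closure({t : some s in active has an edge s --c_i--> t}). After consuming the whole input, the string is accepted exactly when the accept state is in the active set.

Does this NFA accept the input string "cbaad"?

S₀ = ε-closure({0}) = {0,2,6,8}
'c' @ 1: {1,3,4,7,8,9}  [accepting]
'b' @ 2: {1,5,7,8,9}  [accepting]
'a' @ 3: {1,7,8,9}  [accepting]
'a' @ 4: {1,7,8,9}  [accepting]
'd' @ 5: {}  — dead — no transitions
end set {} — state 1 not in

Answer: REJECT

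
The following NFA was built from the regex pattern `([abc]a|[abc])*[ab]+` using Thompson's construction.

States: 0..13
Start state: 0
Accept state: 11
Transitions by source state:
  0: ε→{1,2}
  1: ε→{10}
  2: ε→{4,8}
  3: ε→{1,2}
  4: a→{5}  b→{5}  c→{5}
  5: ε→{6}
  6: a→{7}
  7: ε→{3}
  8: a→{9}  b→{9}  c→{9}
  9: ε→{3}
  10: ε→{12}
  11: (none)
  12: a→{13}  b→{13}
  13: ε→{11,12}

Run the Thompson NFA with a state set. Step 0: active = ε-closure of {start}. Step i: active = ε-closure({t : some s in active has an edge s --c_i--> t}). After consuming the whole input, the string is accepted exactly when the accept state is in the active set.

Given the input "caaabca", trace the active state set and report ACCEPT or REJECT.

Answer: ACCEPT

Steps:
S₀ = ε-closure({0}) = {0,1,2,4,8,10,12}
'c' @ 1: {1,2,3,4,5,6,8,9,10,12}
'a' @ 2: {1,2,3,4,5,6,7,8,9,10,11,12,13}  (accept∈set)
'a' @ 3: {1,2,3,4,5,6,7,8,9,10,11,12,13}  (accept∈set)
'a' @ 4: {1,2,3,4,5,6,7,8,9,10,11,12,13}  (accept∈set)
'b' @ 5: {1,2,3,4,5,6,8,9,10,11,12,13}  (accept∈set)
'c' @ 6: {1,2,3,4,5,6,8,9,10,12}
'a' @ 7: {1,2,3,4,5,6,7,8,9,10,11,12,13}  (accept∈set)
after full input: {1,2,3,4,5,6,7,8,9,10,11,12,13}  (accept=11 in)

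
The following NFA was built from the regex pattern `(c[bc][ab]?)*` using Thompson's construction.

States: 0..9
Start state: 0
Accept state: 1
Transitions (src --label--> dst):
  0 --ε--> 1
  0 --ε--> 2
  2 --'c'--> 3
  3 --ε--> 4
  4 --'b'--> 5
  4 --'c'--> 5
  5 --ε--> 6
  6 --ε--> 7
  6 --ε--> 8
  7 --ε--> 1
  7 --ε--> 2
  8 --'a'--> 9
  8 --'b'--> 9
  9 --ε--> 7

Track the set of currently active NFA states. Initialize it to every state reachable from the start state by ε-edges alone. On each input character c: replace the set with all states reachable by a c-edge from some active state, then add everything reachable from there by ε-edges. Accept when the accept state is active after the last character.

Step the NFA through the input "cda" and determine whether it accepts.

S₀ = ε-closure({0}) = {0,1,2}
'c' @ 1: {3,4}
'd' @ 2: {}  — no active states
rest 'a' ignored (set empty)
end set {} — state 1 not in

Answer: REJECT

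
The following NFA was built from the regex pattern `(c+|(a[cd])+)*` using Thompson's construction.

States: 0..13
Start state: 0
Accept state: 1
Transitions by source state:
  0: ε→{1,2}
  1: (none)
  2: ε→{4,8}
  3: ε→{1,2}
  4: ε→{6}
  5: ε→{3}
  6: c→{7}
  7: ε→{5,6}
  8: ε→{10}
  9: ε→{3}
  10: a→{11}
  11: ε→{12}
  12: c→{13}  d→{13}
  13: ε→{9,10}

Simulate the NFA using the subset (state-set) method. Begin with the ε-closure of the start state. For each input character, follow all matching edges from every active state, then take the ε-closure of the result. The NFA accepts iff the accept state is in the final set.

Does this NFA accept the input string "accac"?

initial (ε-close {0}): {0,1,2,4,6,8,10}
'a' @ 1: {11,12}
'c' @ 2: {1,2,3,4,6,8,9,10,13}  (accept∈set)
'c' @ 3: {1,2,3,4,5,6,7,8,10}  (accept∈set)
'a' @ 4: {11,12}
'c' @ 5: {1,2,3,4,6,8,9,10,13}  (accept∈set)
end set {1,2,3,4,6,8,9,10,13} — state 1 in

Answer: ACCEPT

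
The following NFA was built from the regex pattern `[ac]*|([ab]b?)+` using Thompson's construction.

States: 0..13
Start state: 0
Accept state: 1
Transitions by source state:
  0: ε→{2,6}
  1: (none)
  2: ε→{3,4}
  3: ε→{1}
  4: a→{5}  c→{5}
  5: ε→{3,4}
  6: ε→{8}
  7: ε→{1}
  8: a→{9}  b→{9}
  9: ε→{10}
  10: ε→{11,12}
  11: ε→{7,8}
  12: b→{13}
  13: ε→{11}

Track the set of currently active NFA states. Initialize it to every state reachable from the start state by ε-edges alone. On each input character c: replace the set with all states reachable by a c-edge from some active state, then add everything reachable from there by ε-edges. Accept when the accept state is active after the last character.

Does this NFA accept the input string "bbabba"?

Answer: ACCEPT

Steps:
initial (ε-close {0}): {0,1,2,3,4,6,8}
'b' @ 1: {1,7,8,9,10,11,12}  ✓accept
'b' @ 2: {1,7,8,9,10,11,12,13}  ✓accept
'a' @ 3: {1,7,8,9,10,11,12}  ✓accept
'b' @ 4: {1,7,8,9,10,11,12,13}  ✓accept
'b' @ 5: {1,7,8,9,10,11,12,13}  ✓accept
'a' @ 6: {1,7,8,9,10,11,12}  ✓accept
final: {1,7,8,9,10,11,12}; accept 1 in set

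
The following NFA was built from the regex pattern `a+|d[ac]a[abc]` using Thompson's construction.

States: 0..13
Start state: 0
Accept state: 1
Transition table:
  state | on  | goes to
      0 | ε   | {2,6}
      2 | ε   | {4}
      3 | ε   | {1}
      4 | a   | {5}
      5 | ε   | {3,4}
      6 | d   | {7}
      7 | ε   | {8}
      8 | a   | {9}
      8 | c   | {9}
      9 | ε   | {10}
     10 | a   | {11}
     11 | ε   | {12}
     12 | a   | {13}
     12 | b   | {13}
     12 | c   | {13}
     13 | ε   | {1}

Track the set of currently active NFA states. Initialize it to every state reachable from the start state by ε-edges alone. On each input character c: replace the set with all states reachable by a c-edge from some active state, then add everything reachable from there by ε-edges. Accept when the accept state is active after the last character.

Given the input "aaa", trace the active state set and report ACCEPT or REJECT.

initial (ε-close {0}): {0,2,4,6}
'a' @ 1: {1,3,4,5}  [accepting]
'a' @ 2: {1,3,4,5}  [accepting]
'a' @ 3: {1,3,4,5}  [accepting]
end set {1,3,4,5} — state 1 in

Answer: ACCEPT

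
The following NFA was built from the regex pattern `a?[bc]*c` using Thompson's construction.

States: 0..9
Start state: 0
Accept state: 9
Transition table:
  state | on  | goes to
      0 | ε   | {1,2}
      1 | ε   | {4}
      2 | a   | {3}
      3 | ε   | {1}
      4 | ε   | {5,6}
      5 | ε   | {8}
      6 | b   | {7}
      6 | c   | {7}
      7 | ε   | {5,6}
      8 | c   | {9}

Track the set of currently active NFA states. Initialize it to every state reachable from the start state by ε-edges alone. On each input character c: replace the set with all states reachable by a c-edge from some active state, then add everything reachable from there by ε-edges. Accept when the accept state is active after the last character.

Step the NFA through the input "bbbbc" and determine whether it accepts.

Answer: ACCEPT

Derivation:
start: ε-closure({0}) = {0,1,2,4,5,6,8}
'b' @ 1: {5,6,7,8}
'b' @ 2: {5,6,7,8}
'b' @ 3: {5,6,7,8}
'b' @ 4: {5,6,7,8}
'c' @ 5: {5,6,7,8,9}  [accepting]
after full input: {5,6,7,8,9}  (accept=9 in)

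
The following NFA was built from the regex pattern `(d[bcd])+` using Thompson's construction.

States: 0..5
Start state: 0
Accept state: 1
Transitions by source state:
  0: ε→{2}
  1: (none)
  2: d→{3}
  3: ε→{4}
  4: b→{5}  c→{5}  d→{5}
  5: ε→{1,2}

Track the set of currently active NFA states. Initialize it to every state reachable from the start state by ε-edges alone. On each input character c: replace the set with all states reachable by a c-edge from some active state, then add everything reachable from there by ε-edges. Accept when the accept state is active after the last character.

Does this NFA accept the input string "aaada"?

Answer: REJECT

Derivation:
S₀ = ε-closure({0}) = {0,2}
'a' @ 1: {}  — no active states
rest 'aada' ignored (set empty)
after full input: {}  (accept=1 not in)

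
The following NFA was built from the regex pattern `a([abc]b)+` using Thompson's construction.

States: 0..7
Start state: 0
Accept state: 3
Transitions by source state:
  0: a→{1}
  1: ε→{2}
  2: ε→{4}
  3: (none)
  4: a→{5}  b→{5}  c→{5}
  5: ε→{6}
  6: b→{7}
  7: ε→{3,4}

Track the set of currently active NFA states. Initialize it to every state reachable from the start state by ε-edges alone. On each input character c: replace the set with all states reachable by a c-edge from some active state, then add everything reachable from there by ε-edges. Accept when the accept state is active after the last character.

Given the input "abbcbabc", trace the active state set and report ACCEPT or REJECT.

start: ε-closure({0}) = {0}
'a' @ 1: {1,2,4}
'b' @ 2: {5,6}
'b' @ 3: {3,4,7}  [accepting]
'c' @ 4: {5,6}
'b' @ 5: {3,4,7}  [accepting]
'a' @ 6: {5,6}
'b' @ 7: {3,4,7}  [accepting]
'c' @ 8: {5,6}
end set {5,6} — state 3 not in

Answer: REJECT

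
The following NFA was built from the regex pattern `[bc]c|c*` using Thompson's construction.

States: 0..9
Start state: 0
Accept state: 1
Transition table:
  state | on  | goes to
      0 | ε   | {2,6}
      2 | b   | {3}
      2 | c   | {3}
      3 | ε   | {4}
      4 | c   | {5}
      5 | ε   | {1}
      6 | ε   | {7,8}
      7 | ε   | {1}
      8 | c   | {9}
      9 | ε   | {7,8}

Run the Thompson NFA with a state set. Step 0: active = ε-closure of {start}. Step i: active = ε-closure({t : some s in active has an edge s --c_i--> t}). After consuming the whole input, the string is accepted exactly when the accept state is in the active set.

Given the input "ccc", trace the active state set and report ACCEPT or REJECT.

Answer: ACCEPT

Trace:
initial (ε-close {0}): {0,1,2,6,7,8}
'c' @ 1: {1,3,4,7,8,9}  [accepting]
'c' @ 2: {1,5,7,8,9}  [accepting]
'c' @ 3: {1,7,8,9}  [accepting]
after full input: {1,7,8,9}  (accept=1 in)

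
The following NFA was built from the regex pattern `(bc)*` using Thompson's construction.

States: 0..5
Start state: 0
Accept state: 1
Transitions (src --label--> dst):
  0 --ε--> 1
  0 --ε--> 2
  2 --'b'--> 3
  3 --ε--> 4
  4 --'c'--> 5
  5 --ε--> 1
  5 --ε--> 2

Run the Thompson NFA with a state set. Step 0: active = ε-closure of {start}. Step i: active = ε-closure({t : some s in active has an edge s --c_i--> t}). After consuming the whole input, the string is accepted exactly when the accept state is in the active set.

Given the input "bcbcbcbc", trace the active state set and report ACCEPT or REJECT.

initial (ε-close {0}): {0,1,2}
'b' @ 1: {3,4}
'c' @ 2: {1,2,5}  ✓accept
'b' @ 3: {3,4}
'c' @ 4: {1,2,5}  ✓accept
'b' @ 5: {3,4}
'c' @ 6: {1,2,5}  ✓accept
'b' @ 7: {3,4}
'c' @ 8: {1,2,5}  ✓accept
after full input: {1,2,5}  (accept=1 in)

Answer: ACCEPT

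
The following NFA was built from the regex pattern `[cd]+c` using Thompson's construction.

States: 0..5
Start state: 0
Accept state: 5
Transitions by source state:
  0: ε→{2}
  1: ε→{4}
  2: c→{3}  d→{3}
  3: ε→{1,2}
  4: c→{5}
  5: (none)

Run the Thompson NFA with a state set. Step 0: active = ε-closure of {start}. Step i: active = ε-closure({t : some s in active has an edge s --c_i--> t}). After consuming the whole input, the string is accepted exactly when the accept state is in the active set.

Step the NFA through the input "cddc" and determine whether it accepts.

start: ε-closure({0}) = {0,2}
'c' @ 1: {1,2,3,4}
'd' @ 2: {1,2,3,4}
'd' @ 3: {1,2,3,4}
'c' @ 4: {1,2,3,4,5}  (accept∈set)
final: {1,2,3,4,5}; accept 5 in set

Answer: ACCEPT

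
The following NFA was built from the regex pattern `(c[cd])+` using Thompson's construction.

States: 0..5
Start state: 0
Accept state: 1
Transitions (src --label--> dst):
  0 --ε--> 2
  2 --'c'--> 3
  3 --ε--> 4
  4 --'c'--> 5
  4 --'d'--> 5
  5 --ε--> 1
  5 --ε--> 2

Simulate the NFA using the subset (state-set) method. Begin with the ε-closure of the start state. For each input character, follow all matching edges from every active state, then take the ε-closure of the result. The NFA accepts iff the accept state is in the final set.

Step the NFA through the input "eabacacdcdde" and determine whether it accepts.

Answer: REJECT

Derivation:
start: ε-closure({0}) = {0,2}
'e' @ 1: {}  — dead — no transitions
rest 'abacacdcdde' ignored (set empty)
final: {}; accept 1 not in set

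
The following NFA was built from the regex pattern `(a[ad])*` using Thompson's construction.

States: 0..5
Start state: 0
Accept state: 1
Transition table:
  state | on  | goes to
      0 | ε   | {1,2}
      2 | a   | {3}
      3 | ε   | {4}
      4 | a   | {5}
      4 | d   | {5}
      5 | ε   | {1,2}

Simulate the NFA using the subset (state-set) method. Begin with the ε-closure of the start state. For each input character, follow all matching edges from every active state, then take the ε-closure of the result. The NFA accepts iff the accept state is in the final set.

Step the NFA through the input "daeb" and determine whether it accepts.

Answer: REJECT

Trace:
start: ε-closure({0}) = {0,1,2}
'd' @ 1: {}  — state set empty
rest 'aeb' ignored (set empty)
after full input: {}  (accept=1 not in)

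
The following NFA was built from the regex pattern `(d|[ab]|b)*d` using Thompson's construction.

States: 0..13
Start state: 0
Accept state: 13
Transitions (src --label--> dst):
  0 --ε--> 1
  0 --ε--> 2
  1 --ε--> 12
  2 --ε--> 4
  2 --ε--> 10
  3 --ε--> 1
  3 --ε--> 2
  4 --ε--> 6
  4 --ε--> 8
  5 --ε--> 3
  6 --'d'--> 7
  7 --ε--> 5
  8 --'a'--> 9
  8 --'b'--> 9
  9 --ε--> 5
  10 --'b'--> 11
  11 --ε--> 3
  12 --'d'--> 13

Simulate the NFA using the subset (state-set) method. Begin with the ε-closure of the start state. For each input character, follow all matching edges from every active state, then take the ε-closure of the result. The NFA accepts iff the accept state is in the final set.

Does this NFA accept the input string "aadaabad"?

Answer: ACCEPT

Derivation:
S₀ = ε-closure({0}) = {0,1,2,4,6,8,10,12}
'a' @ 1: {1,2,3,4,5,6,8,9,10,12}
'a' @ 2: {1,2,3,4,5,6,8,9,10,12}
'd' @ 3: {1,2,3,4,5,6,7,8,10,12,13}  (accept∈set)
'a' @ 4: {1,2,3,4,5,6,8,9,10,12}
'a' @ 5: {1,2,3,4,5,6,8,9,10,12}
'b' @ 6: {1,2,3,4,5,6,8,9,10,11,12}
'a' @ 7: {1,2,3,4,5,6,8,9,10,12}
'd' @ 8: {1,2,3,4,5,6,7,8,10,12,13}  (accept∈set)
after full input: {1,2,3,4,5,6,7,8,10,12,13}  (accept=13 in)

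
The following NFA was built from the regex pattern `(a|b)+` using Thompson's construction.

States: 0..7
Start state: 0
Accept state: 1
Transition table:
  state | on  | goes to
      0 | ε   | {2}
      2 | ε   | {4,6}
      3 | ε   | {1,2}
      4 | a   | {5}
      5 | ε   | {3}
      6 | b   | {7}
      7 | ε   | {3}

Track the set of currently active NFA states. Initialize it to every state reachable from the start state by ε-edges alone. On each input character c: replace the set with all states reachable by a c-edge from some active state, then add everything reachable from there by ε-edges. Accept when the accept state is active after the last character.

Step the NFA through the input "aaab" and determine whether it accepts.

Answer: ACCEPT

Steps:
S₀ = ε-closure({0}) = {0,2,4,6}
'a' @ 1: {1,2,3,4,5,6}  ✓accept
'a' @ 2: {1,2,3,4,5,6}  ✓accept
'a' @ 3: {1,2,3,4,5,6}  ✓accept
'b' @ 4: {1,2,3,4,6,7}  ✓accept
end set {1,2,3,4,6,7} — state 1 in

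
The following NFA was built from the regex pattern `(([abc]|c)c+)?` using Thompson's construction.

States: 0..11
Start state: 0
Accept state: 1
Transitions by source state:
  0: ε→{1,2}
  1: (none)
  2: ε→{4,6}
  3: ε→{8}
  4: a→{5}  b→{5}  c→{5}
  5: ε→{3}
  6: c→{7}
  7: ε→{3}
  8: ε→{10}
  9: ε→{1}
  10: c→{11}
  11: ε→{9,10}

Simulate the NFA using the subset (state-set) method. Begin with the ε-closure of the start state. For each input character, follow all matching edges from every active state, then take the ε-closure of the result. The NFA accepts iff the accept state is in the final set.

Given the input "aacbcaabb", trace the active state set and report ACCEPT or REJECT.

S₀ = ε-closure({0}) = {0,1,2,4,6}
'a' @ 1: {3,5,8,10}
'a' @ 2: {}  — no active states
rest 'cbcaabb' ignored (set empty)
end set {} — state 1 not in

Answer: REJECT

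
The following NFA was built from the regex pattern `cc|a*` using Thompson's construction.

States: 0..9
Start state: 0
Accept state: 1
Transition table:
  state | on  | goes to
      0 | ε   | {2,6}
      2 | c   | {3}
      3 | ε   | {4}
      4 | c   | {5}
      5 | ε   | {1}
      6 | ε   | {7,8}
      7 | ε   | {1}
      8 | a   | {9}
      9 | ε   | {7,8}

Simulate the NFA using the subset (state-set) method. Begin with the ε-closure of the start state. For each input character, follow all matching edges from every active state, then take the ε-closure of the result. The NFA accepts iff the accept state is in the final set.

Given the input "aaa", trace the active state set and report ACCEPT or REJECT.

Answer: ACCEPT

Trace:
start: ε-closure({0}) = {0,1,2,6,7,8}
'a' @ 1: {1,7,8,9}  ✓accept
'a' @ 2: {1,7,8,9}  ✓accept
'a' @ 3: {1,7,8,9}  ✓accept
final: {1,7,8,9}; accept 1 in set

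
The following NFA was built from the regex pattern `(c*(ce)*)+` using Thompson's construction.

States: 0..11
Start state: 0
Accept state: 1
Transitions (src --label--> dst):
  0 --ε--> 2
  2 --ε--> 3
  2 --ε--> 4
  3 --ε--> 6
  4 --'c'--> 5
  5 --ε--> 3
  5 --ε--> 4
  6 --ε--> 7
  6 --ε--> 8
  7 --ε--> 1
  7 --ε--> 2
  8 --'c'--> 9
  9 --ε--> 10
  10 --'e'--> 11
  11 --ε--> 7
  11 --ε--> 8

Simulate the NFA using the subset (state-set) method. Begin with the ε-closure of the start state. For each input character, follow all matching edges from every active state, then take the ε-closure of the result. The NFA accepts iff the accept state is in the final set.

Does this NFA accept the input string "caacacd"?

Answer: REJECT

Steps:
S₀ = ε-closure({0}) = {0,1,2,3,4,6,7,8}
'c' @ 1: {1,2,3,4,5,6,7,8,9,10}  ✓accept
'a' @ 2: {}  — no active states
rest 'acacd' ignored (set empty)
end set {} — state 1 not in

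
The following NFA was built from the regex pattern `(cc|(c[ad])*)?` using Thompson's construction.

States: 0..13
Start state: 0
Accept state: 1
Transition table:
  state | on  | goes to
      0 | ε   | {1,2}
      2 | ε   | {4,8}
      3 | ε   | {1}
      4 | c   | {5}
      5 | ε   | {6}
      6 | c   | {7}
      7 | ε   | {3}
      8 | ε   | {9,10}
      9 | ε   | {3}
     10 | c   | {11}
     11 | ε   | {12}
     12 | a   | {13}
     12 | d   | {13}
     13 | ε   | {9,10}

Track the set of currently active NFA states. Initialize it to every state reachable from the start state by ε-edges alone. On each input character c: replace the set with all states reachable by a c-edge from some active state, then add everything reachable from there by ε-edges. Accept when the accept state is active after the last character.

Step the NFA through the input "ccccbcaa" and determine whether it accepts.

Answer: REJECT

Trace:
S₀ = ε-closure({0}) = {0,1,2,3,4,8,9,10}
'c' @ 1: {5,6,11,12}
'c' @ 2: {1,3,7}  ✓accept
'c' @ 3: {}  — no active states
rest 'cbcaa' ignored (set empty)
after full input: {}  (accept=1 not in)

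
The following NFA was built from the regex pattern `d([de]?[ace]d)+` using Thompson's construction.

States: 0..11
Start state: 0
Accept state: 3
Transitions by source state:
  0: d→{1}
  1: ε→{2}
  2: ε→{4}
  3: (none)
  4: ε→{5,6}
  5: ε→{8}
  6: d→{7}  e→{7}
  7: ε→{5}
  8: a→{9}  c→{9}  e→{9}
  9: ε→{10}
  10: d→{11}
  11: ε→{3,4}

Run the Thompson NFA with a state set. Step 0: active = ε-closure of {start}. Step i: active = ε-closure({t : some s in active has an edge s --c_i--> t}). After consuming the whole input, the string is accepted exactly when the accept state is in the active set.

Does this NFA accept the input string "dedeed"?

start: ε-closure({0}) = {0}
'd' @ 1: {1,2,4,5,6,8}
'e' @ 2: {5,7,8,9,10}
'd' @ 3: {3,4,5,6,8,11}  (accept∈set)
'e' @ 4: {5,7,8,9,10}
'e' @ 5: {9,10}
'd' @ 6: {3,4,5,6,8,11}  (accept∈set)
end set {3,4,5,6,8,11} — state 3 in

Answer: ACCEPT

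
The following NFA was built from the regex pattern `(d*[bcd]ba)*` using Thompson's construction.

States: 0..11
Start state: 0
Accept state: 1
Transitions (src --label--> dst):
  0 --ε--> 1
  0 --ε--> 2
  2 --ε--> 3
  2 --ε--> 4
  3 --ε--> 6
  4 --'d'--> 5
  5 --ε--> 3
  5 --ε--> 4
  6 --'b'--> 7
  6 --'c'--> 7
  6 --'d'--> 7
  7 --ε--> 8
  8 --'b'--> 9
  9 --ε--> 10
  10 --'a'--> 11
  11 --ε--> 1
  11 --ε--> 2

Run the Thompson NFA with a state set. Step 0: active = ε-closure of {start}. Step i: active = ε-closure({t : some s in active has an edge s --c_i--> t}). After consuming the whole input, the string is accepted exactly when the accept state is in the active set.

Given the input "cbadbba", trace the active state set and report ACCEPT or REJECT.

start: ε-closure({0}) = {0,1,2,3,4,6}
'c' @ 1: {7,8}
'b' @ 2: {9,10}
'a' @ 3: {1,2,3,4,6,11}  (accept∈set)
'd' @ 4: {3,4,5,6,7,8}
'b' @ 5: {7,8,9,10}
'b' @ 6: {9,10}
'a' @ 7: {1,2,3,4,6,11}  (accept∈set)
end set {1,2,3,4,6,11} — state 1 in

Answer: ACCEPT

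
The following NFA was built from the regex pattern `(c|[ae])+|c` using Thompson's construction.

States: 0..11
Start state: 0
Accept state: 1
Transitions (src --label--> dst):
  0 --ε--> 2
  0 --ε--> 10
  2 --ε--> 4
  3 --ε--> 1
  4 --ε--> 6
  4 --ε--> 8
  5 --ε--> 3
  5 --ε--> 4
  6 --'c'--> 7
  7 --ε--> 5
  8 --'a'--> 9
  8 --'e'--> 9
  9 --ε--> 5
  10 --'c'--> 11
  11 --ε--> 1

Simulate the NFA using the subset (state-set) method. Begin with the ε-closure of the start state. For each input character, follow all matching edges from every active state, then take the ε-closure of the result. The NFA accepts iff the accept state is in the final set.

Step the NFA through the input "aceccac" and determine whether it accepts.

start: ε-closure({0}) = {0,2,4,6,8,10}
'a' @ 1: {1,3,4,5,6,8,9}  [accepting]
'c' @ 2: {1,3,4,5,6,7,8}  [accepting]
'e' @ 3: {1,3,4,5,6,8,9}  [accepting]
'c' @ 4: {1,3,4,5,6,7,8}  [accepting]
'c' @ 5: {1,3,4,5,6,7,8}  [accepting]
'a' @ 6: {1,3,4,5,6,8,9}  [accepting]
'c' @ 7: {1,3,4,5,6,7,8}  [accepting]
after full input: {1,3,4,5,6,7,8}  (accept=1 in)

Answer: ACCEPT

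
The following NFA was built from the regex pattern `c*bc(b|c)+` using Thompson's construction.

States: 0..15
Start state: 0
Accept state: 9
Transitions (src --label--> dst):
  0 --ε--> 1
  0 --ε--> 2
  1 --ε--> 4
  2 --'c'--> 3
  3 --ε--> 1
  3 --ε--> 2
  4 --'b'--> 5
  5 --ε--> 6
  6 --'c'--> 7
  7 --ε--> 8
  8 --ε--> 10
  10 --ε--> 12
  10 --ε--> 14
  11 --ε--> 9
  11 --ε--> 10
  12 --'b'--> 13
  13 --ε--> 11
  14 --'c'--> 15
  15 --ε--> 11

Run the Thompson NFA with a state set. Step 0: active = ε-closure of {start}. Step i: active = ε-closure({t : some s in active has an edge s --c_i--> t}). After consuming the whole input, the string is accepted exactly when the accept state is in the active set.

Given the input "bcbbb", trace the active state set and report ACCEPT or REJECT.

start: ε-closure({0}) = {0,1,2,4}
'b' @ 1: {5,6}
'c' @ 2: {7,8,10,12,14}
'b' @ 3: {9,10,11,12,13,14}  (accept∈set)
'b' @ 4: {9,10,11,12,13,14}  (accept∈set)
'b' @ 5: {9,10,11,12,13,14}  (accept∈set)
final: {9,10,11,12,13,14}; accept 9 in set

Answer: ACCEPT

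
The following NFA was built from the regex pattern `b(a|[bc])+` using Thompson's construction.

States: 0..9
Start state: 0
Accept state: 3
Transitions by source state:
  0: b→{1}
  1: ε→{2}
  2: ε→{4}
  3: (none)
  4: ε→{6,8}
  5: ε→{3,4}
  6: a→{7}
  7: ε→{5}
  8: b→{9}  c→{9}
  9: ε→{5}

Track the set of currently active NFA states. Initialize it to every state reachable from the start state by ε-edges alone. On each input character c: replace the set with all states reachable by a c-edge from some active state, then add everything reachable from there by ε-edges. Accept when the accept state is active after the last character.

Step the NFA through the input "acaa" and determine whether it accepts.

start: ε-closure({0}) = {0}
'a' @ 1: {}  — state set empty
rest 'caa' ignored (set empty)
final: {}; accept 3 not in set

Answer: REJECT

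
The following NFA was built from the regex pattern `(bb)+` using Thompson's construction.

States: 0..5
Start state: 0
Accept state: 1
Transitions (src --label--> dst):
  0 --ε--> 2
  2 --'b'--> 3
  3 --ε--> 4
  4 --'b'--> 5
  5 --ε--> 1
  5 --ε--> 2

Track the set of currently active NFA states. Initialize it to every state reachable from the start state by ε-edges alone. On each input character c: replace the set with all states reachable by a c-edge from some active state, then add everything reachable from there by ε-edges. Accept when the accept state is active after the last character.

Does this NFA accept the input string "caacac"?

start: ε-closure({0}) = {0,2}
'c' @ 1: {}  — no active states
rest 'aacac' ignored (set empty)
after full input: {}  (accept=1 not in)

Answer: REJECT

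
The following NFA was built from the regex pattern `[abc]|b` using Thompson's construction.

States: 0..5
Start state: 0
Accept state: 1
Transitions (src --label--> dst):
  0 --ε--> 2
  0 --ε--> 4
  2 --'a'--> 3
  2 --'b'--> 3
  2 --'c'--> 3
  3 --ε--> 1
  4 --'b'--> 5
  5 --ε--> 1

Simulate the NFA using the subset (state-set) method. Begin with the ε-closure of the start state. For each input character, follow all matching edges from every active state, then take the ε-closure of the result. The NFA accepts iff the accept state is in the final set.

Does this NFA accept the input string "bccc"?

Answer: REJECT

Derivation:
start: ε-closure({0}) = {0,2,4}
'b' @ 1: {1,3,5}  (accept∈set)
'c' @ 2: {}  — dead — no transitions
rest 'cc' ignored (set empty)
final: {}; accept 1 not in set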